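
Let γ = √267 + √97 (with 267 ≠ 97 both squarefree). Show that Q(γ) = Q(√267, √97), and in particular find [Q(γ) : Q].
[Q(γ) : Q] = 4 (equivalently, Q(γ) = Q(√267, √97))

Obviously Q(γ) ⊆ Q(√267, √97), and [Q(√267, √97):Q] = 4 (since 267, 97 are distinct squarefree integers > 1 with 25899 not a perfect square). To show equality we compute the minimal polynomial of γ. From γ = √267 + √97: γ^2 = 267 + 2√(25899) + 97 = 364 + 2√(25899), so γ^2 - 364 = 2√(25899); squaring, (γ^2 - 364)^2 = 4·25899, i.e. γ^4 - 728γ^2 + 132496 - 103596 = 0, i.e. γ^4 - 728γ^2 + 28900 = 0. So γ is a root of x^4 - 728x^2 + 28900. This polynomial is irreducible over Q: it has no rational root (each ±√267 ± √97 is irrational), and any factorization into two quadratics over Q would force √(25899) ∈ Q (pairing opposite roots) or √267, √97 ∈ Q (other pairings), all impossible. Hence [Q(γ):Q] = 4 = [Q(√267, √97):Q], so Q(γ) = Q(√267, √97).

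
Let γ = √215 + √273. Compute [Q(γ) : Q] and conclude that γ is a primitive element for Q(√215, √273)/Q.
[Q(γ) : Q] = 4 (equivalently, Q(γ) = Q(√215, √273))

Obviously Q(γ) ⊆ Q(√215, √273), and [Q(√215, √273):Q] = 4 (since 215, 273 are distinct squarefree integers > 1 with 58695 not a perfect square). To show equality we compute the minimal polynomial of γ. From γ = √215 + √273: γ^2 = 215 + 2√(58695) + 273 = 488 + 2√(58695), so γ^2 - 488 = 2√(58695); squaring, (γ^2 - 488)^2 = 4·58695, i.e. γ^4 - 976γ^2 + 238144 - 234780 = 0, i.e. γ^4 - 976γ^2 + 3364 = 0. So γ is a root of x^4 - 976x^2 + 3364. This polynomial is irreducible over Q: it has no rational root (each ±√215 ± √273 is irrational), and any factorization into two quadratics over Q would force √(58695) ∈ Q (pairing opposite roots) or √215, √273 ∈ Q (other pairings), all impossible. Hence [Q(γ):Q] = 4 = [Q(√215, √273):Q], so Q(γ) = Q(√215, √273).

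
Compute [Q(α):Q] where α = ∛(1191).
[Q(α):Q] = 3

The minimal polynomial of α is x^3 - 1191, irreducible over Q since 1191 is not a perfect cube (so x^3 - 1191 has no rational root). Hence [Q(α):Q] = deg(m_α) = 3.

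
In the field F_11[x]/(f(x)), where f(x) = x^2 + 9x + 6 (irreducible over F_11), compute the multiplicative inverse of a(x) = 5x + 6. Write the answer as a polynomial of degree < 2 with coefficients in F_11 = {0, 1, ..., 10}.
a(x)^(-1) ≡ 7x + 4 (mod f(x))

Since f is irreducible over F_11, F_11[x]/(f) is a field and a(x) ≠ 0 has an inverse. Apply the extended Euclidean algorithm to f(x) and a(x) in F_11[x]: f(x) = (9x + 2)·a(x) + (5). The last nonzero remainder is the constant 5 = gcd(f, a) in F_11. Back-substituting through the division chain expresses 5 = s(x)·a(x) + t(x)·f(x) with s(x) ≡ 2x + 9 (mod f), so (2x + 9)·a(x) ≡ 5 (mod f). Multiplying by 5^(-1) ≡ 9 in F_11 gives a(x)^(-1) ≡ 9·(2x + 9) ≡ 7x + 4 (mod f). Check: (5x + 6)·(7x + 4) = 2x^2 + 7x + 2 ≡ 1 (mod x^2 + 9x + 6).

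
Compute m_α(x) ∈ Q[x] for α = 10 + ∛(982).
m_α(x) = x^3 - 30x^2 + 300x - 1982

Set β = α - 10 = ∛(982), so β^3 = 982. Then (α - 10)^3 - 982 = 0, i.e. α is a root of g(x) = (x - 10)^3 - 982 = x^3 - 30x^2 + 300x - 1982. Since g(x) = h(x - 10) where h(x) = x^3 - 982, and h is irreducible over Q (because 982 is not a perfect cube, so h has no rational root, and a monic cubic with no rational root is irreducible), g is also irreducible (irreducibility is preserved under the substitution x → x - 10). Hence m_α(x) = x^3 - 30x^2 + 300x - 1982.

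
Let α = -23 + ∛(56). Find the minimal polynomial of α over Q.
m_α(x) = x^3 + 69x^2 + 1587x + 12111

Set β = α + 23 = ∛(56), so β^3 = 56. Then (α + 23)^3 - 56 = 0, i.e. α is a root of g(x) = (x + 23)^3 - 56 = x^3 + 69x^2 + 1587x + 12111. Since g(x) = h(x + 23) where h(x) = x^3 - 56, and h is irreducible over Q (because 56 is not a perfect cube, so h has no rational root, and a monic cubic with no rational root is irreducible), g is also irreducible (irreducibility is preserved under the substitution x → x + 23). Hence m_α(x) = x^3 + 69x^2 + 1587x + 12111.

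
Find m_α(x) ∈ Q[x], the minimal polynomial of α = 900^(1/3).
m_α(x) = x^3 - 900

α satisfies α^3 = 900, so x^3 - 900 annihilates α. By the rational root test, a rational root p/q (in lowest terms) of x^3 - 900 would satisfy p^3 = 900 q^3, forcing q = 1 and p^3 = 900; but 900 is not a perfect cube, contradiction. A monic cubic over Q with no rational root is irreducible (any nontrivial factorization would include a linear factor). Hence x^3 - 900 is the minimal polynomial of α, and in particular [Q(α):Q] = 3.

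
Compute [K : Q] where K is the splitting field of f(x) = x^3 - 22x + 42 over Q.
[K : Q] = 6

By the rational root test, any rational root of the monic integer polynomial f(x) = x^3 - 22x + 42 must be an integer dividing the constant term 42, i.e. one of ±{1, 2, 3, 6, 7, 14, 21, 42}. Evaluating: f(1) = 21, f(-1) = 63, f(2) = 6, f(-2) = 78, f(3) = 3, f(-3) = 81, f(6) = 126, f(-6) = -42, f(7) = 231, f(-7) = -147, f(14) = 2478, f(-14) = -2394, f(21) = 8841, f(-21) = -8757, f(42) = 73206, f(-42) = -73122; none is 0, so f has no rational root and is therefore irreducible over Q (a cubic with no linear factor over a field is irreducible). For an irreducible cubic, the Galois group is A_3 or S_3 according as the discriminant disc(f) = -4a^3 - 27b^2 = -4·(-22)^3 - 27·(42)^2 = -5036 is or is not a square in Q. Here disc(f) = -5036 is not a perfect square in Q, so the Galois group of f over Q is not contained in A_3 and must be all of S_3. The splitting field has degree |S_3| = 6 over Q, so [K : Q] = 6.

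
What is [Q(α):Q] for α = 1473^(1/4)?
[Q(α):Q] = 4

α is a root of x^4 - 1473. By Eisenstein's criterion at the prime p = 3 (which divides the constant term 1473 but p^2 = 9 does not, since 1473 is squarefree), x^4 - 1473 is irreducible over Q. Hence [Q(α):Q] = 4.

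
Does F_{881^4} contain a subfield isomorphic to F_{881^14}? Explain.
No: F_{881^14} is not a subfield of F_{881^4}

F_{p^m} embeds in F_{p^n} iff m | n. Here 14 ∤ 4 (since 4 = 0·14 + 4 with remainder 4 ≠ 0), so F_{881^14} is not a subfield of F_{881^4}. Equivalently: if it were, the tower law would give 14 = [F_{881^14}:F_881] dividing [F_{881^4}:F_881] = 4, contradiction.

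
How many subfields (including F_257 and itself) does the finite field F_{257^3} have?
F_{257^3} has 2 subfields

The subfields of F_{p^n} are exactly the fields F_{p^d} for d | n (each is the fixed field of the unique index-d subgroup of Gal(F_{p^n}/F_p) ≅ Z/nZ). The divisors of n = 3 are {1, 3}, giving 2 subfields: F_{257^1}, F_{257^3}.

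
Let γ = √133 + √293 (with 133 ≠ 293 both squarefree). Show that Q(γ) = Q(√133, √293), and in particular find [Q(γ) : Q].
[Q(γ) : Q] = 4 (equivalently, Q(γ) = Q(√133, √293))

Obviously Q(γ) ⊆ Q(√133, √293), and [Q(√133, √293):Q] = 4 (since 133, 293 are distinct squarefree integers > 1 with 38969 not a perfect square). To show equality we compute the minimal polynomial of γ. From γ = √133 + √293: γ^2 = 133 + 2√(38969) + 293 = 426 + 2√(38969), so γ^2 - 426 = 2√(38969); squaring, (γ^2 - 426)^2 = 4·38969, i.e. γ^4 - 852γ^2 + 181476 - 155876 = 0, i.e. γ^4 - 852γ^2 + 25600 = 0. So γ is a root of x^4 - 852x^2 + 25600. This polynomial is irreducible over Q: it has no rational root (each ±√133 ± √293 is irrational), and any factorization into two quadratics over Q would force √(38969) ∈ Q (pairing opposite roots) or √133, √293 ∈ Q (other pairings), all impossible. Hence [Q(γ):Q] = 4 = [Q(√133, √293):Q], so Q(γ) = Q(√133, √293).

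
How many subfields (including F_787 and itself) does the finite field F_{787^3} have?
F_{787^3} has 2 subfields

The subfields of F_{p^n} are exactly the fields F_{p^d} for d | n (each is the fixed field of the unique index-d subgroup of Gal(F_{p^n}/F_p) ≅ Z/nZ). The divisors of n = 3 are {1, 3}, giving 2 subfields: F_{787^1}, F_{787^3}.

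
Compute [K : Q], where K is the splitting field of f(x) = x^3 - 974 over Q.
[K : Q] = 6

The roots of x^3 - 974 are ∛974, ω∛974, ω^2∛974 where ω = e^(2πi/3) is a primitive cube root of unity, so K = Q(∛974, ω). Now [Q(∛974):Q] = 3 (since 974 is not a perfect cube, x^3 - 974 is irreducible) and [Q(ω):Q] = 2. Both 2 and 3 divide [K:Q], and [K:Q] ≤ 3·2 = 6, so [K:Q] = 6. (Equivalently: Q(∛974) ⊂ R but ω ∉ R, so [K : Q(∛974)] = 2.)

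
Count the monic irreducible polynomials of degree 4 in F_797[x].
There are 100872459618 monic irreducible polynomials of degree 4 over F_797

Each element of F_{797^4} that lies in no proper subfield is a root of exactly one monic irreducible of degree 4 over F_797, and each such polynomial has 4 distinct roots in F_{797^4}. By Möbius inversion the count is N_797(4) = (1/4) Σ_{d|4} μ(4/d) · 797^d = (1/4)(μ(4)·797^1 + μ(2)·797^2 + μ(1)·797^4) = 403489838472/4 = 100872459618.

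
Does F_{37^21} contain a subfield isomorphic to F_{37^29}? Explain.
No: F_{37^29} is not a subfield of F_{37^21}

F_{p^m} embeds in F_{p^n} iff m | n. Here 29 ∤ 21 (since 21 = 0·29 + 21 with remainder 21 ≠ 0), so F_{37^29} is not a subfield of F_{37^21}. Equivalently: if it were, the tower law would give 29 = [F_{37^29}:F_37] dividing [F_{37^21}:F_37] = 21, contradiction.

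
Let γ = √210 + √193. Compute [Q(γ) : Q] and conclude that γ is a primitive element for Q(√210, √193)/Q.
[Q(γ) : Q] = 4 (equivalently, Q(γ) = Q(√210, √193))

Obviously Q(γ) ⊆ Q(√210, √193), and [Q(√210, √193):Q] = 4 (since 210, 193 are distinct squarefree integers > 1 with 40530 not a perfect square). To show equality we compute the minimal polynomial of γ. From γ = √210 + √193: γ^2 = 210 + 2√(40530) + 193 = 403 + 2√(40530), so γ^2 - 403 = 2√(40530); squaring, (γ^2 - 403)^2 = 4·40530, i.e. γ^4 - 806γ^2 + 162409 - 162120 = 0, i.e. γ^4 - 806γ^2 + 289 = 0. So γ is a root of x^4 - 806x^2 + 289. This polynomial is irreducible over Q: it has no rational root (each ±√210 ± √193 is irrational), and any factorization into two quadratics over Q would force √(40530) ∈ Q (pairing opposite roots) or √210, √193 ∈ Q (other pairings), all impossible. Hence [Q(γ):Q] = 4 = [Q(√210, √193):Q], so Q(γ) = Q(√210, √193).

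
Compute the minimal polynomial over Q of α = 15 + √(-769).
m_α(x) = x^2 - 30x + 994

From α - 15 = √(-769), squaring gives (α - 15)^2 = -769, i.e. α^2 - 30α + 225 = -769, so α^2 - 30α + 994 = 0. The discriminant of x^2 - 30x + 994 is (-30)^2 - 4·(994) = 900 - 3976 = -3076, and 4·(-769) is not a perfect square in Q since -769 is squarefree and ≠ 1. Hence x^2 - 30x + 994 is irreducible over Q and is the minimal polynomial of α.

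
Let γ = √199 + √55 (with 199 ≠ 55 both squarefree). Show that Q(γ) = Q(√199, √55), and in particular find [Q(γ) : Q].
[Q(γ) : Q] = 4 (equivalently, Q(γ) = Q(√199, √55))

Obviously Q(γ) ⊆ Q(√199, √55), and [Q(√199, √55):Q] = 4 (since 199, 55 are distinct squarefree integers > 1 with 10945 not a perfect square). To show equality we compute the minimal polynomial of γ. From γ = √199 + √55: γ^2 = 199 + 2√(10945) + 55 = 254 + 2√(10945), so γ^2 - 254 = 2√(10945); squaring, (γ^2 - 254)^2 = 4·10945, i.e. γ^4 - 508γ^2 + 64516 - 43780 = 0, i.e. γ^4 - 508γ^2 + 20736 = 0. So γ is a root of x^4 - 508x^2 + 20736. This polynomial is irreducible over Q: it has no rational root (each ±√199 ± √55 is irrational), and any factorization into two quadratics over Q would force √(10945) ∈ Q (pairing opposite roots) or √199, √55 ∈ Q (other pairings), all impossible. Hence [Q(γ):Q] = 4 = [Q(√199, √55):Q], so Q(γ) = Q(√199, √55).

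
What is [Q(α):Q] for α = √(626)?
[Q(α):Q] = 2

[Q(α):Q] equals the degree of the minimal polynomial of α. Here α^2 = 626 and x^2 - 626 is irreducible (d = 626 is squarefree, ≠ 1, hence not a square), so deg(m_α) = 2. Thus [Q(α):Q] = 2.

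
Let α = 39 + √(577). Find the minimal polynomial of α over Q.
m_α(x) = x^2 - 78x + 944

From α - 39 = √(577), squaring gives (α - 39)^2 = 577, i.e. α^2 - 78α + 1521 = 577, so α^2 - 78α + 944 = 0. The discriminant of x^2 - 78x + 944 is (-78)^2 - 4·(944) = 6084 - 3776 = 2308, and 4·(577) is not a perfect square in Q since 577 is squarefree and ≠ 1. Hence x^2 - 78x + 944 is irreducible over Q and is the minimal polynomial of α.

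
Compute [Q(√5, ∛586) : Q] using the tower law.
[Q(√5, ∛586) : Q] = 6

Let L = Q(√5, ∛586). Since Q(√5) ⊂ L and [Q(√5):Q] = 2, the tower law gives 2 | [L:Q]. Likewise Q(∛586) ⊂ L with [Q(∛586):Q] = 3 (because 586 is not a perfect cube), so 3 | [L:Q]. As gcd(2,3) = 1, [L:Q] is divisible by 6. Conversely L is generated over Q by √5 and ∛586, so [L:Q] ≤ 2·3 = 6. Therefore [Q(√5, ∛586) : Q] = 6.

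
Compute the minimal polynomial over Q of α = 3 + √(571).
m_α(x) = x^2 - 6x - 562

From α - 3 = √(571), squaring gives (α - 3)^2 = 571, i.e. α^2 - 6α + 9 = 571, so α^2 - 6α - 562 = 0. The discriminant of x^2 - 6x - 562 is (-6)^2 - 4·(-562) = 36 + 2248 = 2284, and 4·(571) is not a perfect square in Q since 571 is squarefree and ≠ 1. Hence x^2 - 6x - 562 is irreducible over Q and is the minimal polynomial of α.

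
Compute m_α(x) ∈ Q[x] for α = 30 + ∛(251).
m_α(x) = x^3 - 90x^2 + 2700x - 27251

Set β = α - 30 = ∛(251), so β^3 = 251. Then (α - 30)^3 - 251 = 0, i.e. α is a root of g(x) = (x - 30)^3 - 251 = x^3 - 90x^2 + 2700x - 27251. Since g(x) = h(x - 30) where h(x) = x^3 - 251, and h is irreducible over Q (because 251 is not a perfect cube, so h has no rational root, and a monic cubic with no rational root is irreducible), g is also irreducible (irreducibility is preserved under the substitution x → x - 30). Hence m_α(x) = x^3 - 90x^2 + 2700x - 27251.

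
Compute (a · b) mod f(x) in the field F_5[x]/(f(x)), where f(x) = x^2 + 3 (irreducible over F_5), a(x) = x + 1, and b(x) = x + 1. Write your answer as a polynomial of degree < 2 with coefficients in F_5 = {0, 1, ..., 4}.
a · b ≡ 2x + 3 (mod f(x))

Multiply in F_5[x]: a(x)·b(x) = (x + 1)·(x + 1) = x^2 + 2x + 1. This has degree ≥ 2, so divide by f(x) over F_5: x^2 + 2x + 1 = (1)·(x^2 + 3) + (2x + 3). Hence a·b ≡ 2x + 3 (mod f). (F_5[x]/(f) is a field with 5^2 = 25 elements since f is irreducible of degree 2.)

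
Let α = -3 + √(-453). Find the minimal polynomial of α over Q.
m_α(x) = x^2 + 6x + 462

From α + 3 = √(-453), squaring gives (α + 3)^2 = -453, i.e. α^2 + 6α + 9 = -453, so α^2 + 6α + 462 = 0. The discriminant of x^2 + 6x + 462 is (6)^2 - 4·(462) = 36 - 1848 = -1812, and 4·(-453) is not a perfect square in Q since -453 is squarefree and ≠ 1. Hence x^2 + 6x + 462 is irreducible over Q and is the minimal polynomial of α.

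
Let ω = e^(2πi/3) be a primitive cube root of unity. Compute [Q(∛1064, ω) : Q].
[Q(∛1064, ω) : Q] = 6

[Q(∛1064):Q] = 3 (min poly x^3 - 1064, irreducible since 1064 is not a perfect cube). [Q(ω):Q] = 2 (min poly x^2 + x + 1). Since Q(∛1064) ⊂ R and ω ∉ R, we have ω ∉ Q(∛1064), so x^2 + x + 1 remains irreducible over Q(∛1064) and [Q(∛1064, ω) : Q(∛1064)] = 2. By the tower law, [Q(∛1064, ω) : Q] = 3 · 2 = 6. (In fact Q(∛1064, ω) is the splitting field of x^3 - 1064 over Q.)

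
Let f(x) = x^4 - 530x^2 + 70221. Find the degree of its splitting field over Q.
[K : Q] = 4

Solving the quadratic in x^2: x^2 = (530 ± √(530^2 - 4·70221))/2 = (530 ± √16)/2 = (530 ± 4)/2, giving x^2 = 263 or x^2 = 267. So f(x) = (x^2 - 263)(x^2 - 267) and the roots of f are ±√263, ±√267. Hence the splitting field is K = Q(√263, √267). Since 263 and 267 are distinct squarefree integers > 1, their product 70221 is not a perfect square, so √267 ∉ Q(√263). By the tower law [K:Q] = [Q(√263,√267):Q(√263)] · [Q(√263):Q] = 2 · 2 = 4.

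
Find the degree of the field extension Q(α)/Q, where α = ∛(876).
[Q(α):Q] = 3

The minimal polynomial of α is x^3 - 876, irreducible over Q since 876 is not a perfect cube (so x^3 - 876 has no rational root). Hence [Q(α):Q] = deg(m_α) = 3.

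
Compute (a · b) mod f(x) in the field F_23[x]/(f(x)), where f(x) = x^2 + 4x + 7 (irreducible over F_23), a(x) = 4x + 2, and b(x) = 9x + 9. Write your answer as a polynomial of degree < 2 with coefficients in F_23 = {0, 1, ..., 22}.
a · b ≡ 2x + 19 (mod f(x))

Multiply in F_23[x]: a(x)·b(x) = (4x + 2)·(9x + 9) = 13x^2 + 8x + 18. This has degree ≥ 2, so divide by f(x) over F_23: 13x^2 + 8x + 18 = (13)·(x^2 + 4x + 7) + (2x + 19). Hence a·b ≡ 2x + 19 (mod f). (F_23[x]/(f) is a field with 23^2 = 529 elements since f is irreducible of degree 2.)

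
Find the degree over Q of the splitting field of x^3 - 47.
[K : Q] = 6

The roots of x^3 - 47 are ∛47, ω∛47, ω^2∛47 where ω = e^(2πi/3) is a primitive cube root of unity, so K = Q(∛47, ω). Now [Q(∛47):Q] = 3 (since 47 is not a perfect cube, x^3 - 47 is irreducible) and [Q(ω):Q] = 2. Both 2 and 3 divide [K:Q], and [K:Q] ≤ 3·2 = 6, so [K:Q] = 6. (Equivalently: Q(∛47) ⊂ R but ω ∉ R, so [K : Q(∛47)] = 2.)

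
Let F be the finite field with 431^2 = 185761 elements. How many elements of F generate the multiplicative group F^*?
There are φ(185760) = 48384 primitive elements

F_q^* is cyclic of order q - 1 = 185760. A cyclic group of order m has exactly φ(m) generators. Here m = 185760 = 2^5 · 3^3 · 5 · 43, so the number of primitive elements is φ(185760) = 48384.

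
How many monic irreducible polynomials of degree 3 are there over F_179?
There are 1911720 monic irreducible polynomials of degree 3 over F_179

Each element of F_{179^3} that lies in no proper subfield is a root of exactly one monic irreducible of degree 3 over F_179, and each such polynomial has 3 distinct roots in F_{179^3}. By Möbius inversion the count is N_179(3) = (1/3) Σ_{d|3} μ(3/d) · 179^d = (1/3)(μ(3)·179^1 + μ(1)·179^3) = 5735160/3 = 1911720.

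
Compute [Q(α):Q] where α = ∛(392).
[Q(α):Q] = 3

The minimal polynomial of α is x^3 - 392, irreducible over Q since 392 is not a perfect cube (so x^3 - 392 has no rational root). Hence [Q(α):Q] = deg(m_α) = 3.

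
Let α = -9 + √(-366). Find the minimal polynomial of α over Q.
m_α(x) = x^2 + 18x + 447

From α + 9 = √(-366), squaring gives (α + 9)^2 = -366, i.e. α^2 + 18α + 81 = -366, so α^2 + 18α + 447 = 0. The discriminant of x^2 + 18x + 447 is (18)^2 - 4·(447) = 324 - 1788 = -1464, and 4·(-366) is not a perfect square in Q since -366 is squarefree and ≠ 1. Hence x^2 + 18x + 447 is irreducible over Q and is the minimal polynomial of α.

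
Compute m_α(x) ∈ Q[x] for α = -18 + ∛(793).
m_α(x) = x^3 + 54x^2 + 972x + 5039

Set β = α + 18 = ∛(793), so β^3 = 793. Then (α + 18)^3 - 793 = 0, i.e. α is a root of g(x) = (x + 18)^3 - 793 = x^3 + 54x^2 + 972x + 5039. Since g(x) = h(x + 18) where h(x) = x^3 - 793, and h is irreducible over Q (because 793 is not a perfect cube, so h has no rational root, and a monic cubic with no rational root is irreducible), g is also irreducible (irreducibility is preserved under the substitution x → x + 18). Hence m_α(x) = x^3 + 54x^2 + 972x + 5039.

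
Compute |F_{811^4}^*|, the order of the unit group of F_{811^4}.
|F_{811^4}^*| = 432596913840

F_{811^4} has 811^4 = 432596913841 elements; its multiplicative group consists of all nonzero elements, so |F_{811^4}^*| = 432596913841 - 1 = 432596913840. (It is cyclic since any finite subgroup of the multiplicative group of a field is cyclic.)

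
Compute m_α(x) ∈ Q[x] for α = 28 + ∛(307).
m_α(x) = x^3 - 84x^2 + 2352x - 22259

Set β = α - 28 = ∛(307), so β^3 = 307. Then (α - 28)^3 - 307 = 0, i.e. α is a root of g(x) = (x - 28)^3 - 307 = x^3 - 84x^2 + 2352x - 22259. Since g(x) = h(x - 28) where h(x) = x^3 - 307, and h is irreducible over Q (because 307 is not a perfect cube, so h has no rational root, and a monic cubic with no rational root is irreducible), g is also irreducible (irreducibility is preserved under the substitution x → x - 28). Hence m_α(x) = x^3 - 84x^2 + 2352x - 22259.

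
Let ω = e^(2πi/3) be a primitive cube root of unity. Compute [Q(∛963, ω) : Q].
[Q(∛963, ω) : Q] = 6

[Q(∛963):Q] = 3 (min poly x^3 - 963, irreducible since 963 is not a perfect cube). [Q(ω):Q] = 2 (min poly x^2 + x + 1). Since Q(∛963) ⊂ R and ω ∉ R, we have ω ∉ Q(∛963), so x^2 + x + 1 remains irreducible over Q(∛963) and [Q(∛963, ω) : Q(∛963)] = 2. By the tower law, [Q(∛963, ω) : Q] = 3 · 2 = 6. (In fact Q(∛963, ω) is the splitting field of x^3 - 963 over Q.)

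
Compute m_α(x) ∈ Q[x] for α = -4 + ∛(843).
m_α(x) = x^3 + 12x^2 + 48x - 779

Set β = α + 4 = ∛(843), so β^3 = 843. Then (α + 4)^3 - 843 = 0, i.e. α is a root of g(x) = (x + 4)^3 - 843 = x^3 + 12x^2 + 48x - 779. Since g(x) = h(x + 4) where h(x) = x^3 - 843, and h is irreducible over Q (because 843 is not a perfect cube, so h has no rational root, and a monic cubic with no rational root is irreducible), g is also irreducible (irreducibility is preserved under the substitution x → x + 4). Hence m_α(x) = x^3 + 12x^2 + 48x - 779.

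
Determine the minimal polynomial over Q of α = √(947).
m_α(x) = x^2 - 947

α satisfies α^2 - 947 = 0, so x^2 - 947 annihilates α. Since d = 947 is squarefree and ≠ 1, it is not a perfect square in Q, so x^2 - 947 has no rational root and is therefore irreducible over Q (a degree-2 polynomial over a field is irreducible iff it has no root). Hence m_α(x) = x^2 - 947.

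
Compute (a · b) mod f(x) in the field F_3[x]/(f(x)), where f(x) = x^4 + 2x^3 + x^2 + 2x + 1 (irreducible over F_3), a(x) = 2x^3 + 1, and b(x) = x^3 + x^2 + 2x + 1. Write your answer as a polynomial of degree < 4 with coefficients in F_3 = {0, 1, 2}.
a · b ≡ x^3 + x + 1 (mod f(x))

Multiply in F_3[x]: a(x)·b(x) = (2x^3 + 1)·(x^3 + x^2 + 2x + 1) = 2x^6 + 2x^5 + x^4 + x^2 + 2x + 1. This has degree ≥ 4, so divide by f(x) over F_3: 2x^6 + 2x^5 + x^4 + x^2 + 2x + 1 = (2x^2 + x)·(x^4 + 2x^3 + x^2 + 2x + 1) + (x^3 + x + 1). Hence a·b ≡ x^3 + x + 1 (mod f). (F_3[x]/(f) is a field with 3^4 = 81 elements since f is irreducible of degree 4.)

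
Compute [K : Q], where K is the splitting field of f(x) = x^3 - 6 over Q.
[K : Q] = 6

The roots of x^3 - 6 are ∛6, ω∛6, ω^2∛6 where ω = e^(2πi/3) is a primitive cube root of unity, so K = Q(∛6, ω). Now [Q(∛6):Q] = 3 (since 6 is not a perfect cube, x^3 - 6 is irreducible) and [Q(ω):Q] = 2. Both 2 and 3 divide [K:Q], and [K:Q] ≤ 3·2 = 6, so [K:Q] = 6. (Equivalently: Q(∛6) ⊂ R but ω ∉ R, so [K : Q(∛6)] = 2.)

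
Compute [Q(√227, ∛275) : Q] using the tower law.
[Q(√227, ∛275) : Q] = 6

Let L = Q(√227, ∛275). Since Q(√227) ⊂ L and [Q(√227):Q] = 2, the tower law gives 2 | [L:Q]. Likewise Q(∛275) ⊂ L with [Q(∛275):Q] = 3 (because 275 is not a perfect cube), so 3 | [L:Q]. As gcd(2,3) = 1, [L:Q] is divisible by 6. Conversely L is generated over Q by √227 and ∛275, so [L:Q] ≤ 2·3 = 6. Therefore [Q(√227, ∛275) : Q] = 6.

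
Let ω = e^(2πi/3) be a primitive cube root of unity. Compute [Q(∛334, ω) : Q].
[Q(∛334, ω) : Q] = 6

[Q(∛334):Q] = 3 (min poly x^3 - 334, irreducible since 334 is not a perfect cube). [Q(ω):Q] = 2 (min poly x^2 + x + 1). Since Q(∛334) ⊂ R and ω ∉ R, we have ω ∉ Q(∛334), so x^2 + x + 1 remains irreducible over Q(∛334) and [Q(∛334, ω) : Q(∛334)] = 2. By the tower law, [Q(∛334, ω) : Q] = 3 · 2 = 6. (In fact Q(∛334, ω) is the splitting field of x^3 - 334 over Q.)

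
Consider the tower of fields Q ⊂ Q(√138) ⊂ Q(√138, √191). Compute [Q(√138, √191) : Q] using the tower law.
[Q(√138, √191) : Q] = 4

[Q(√138):Q] = 2 (min poly x^2 - 138, irreducible since 138 is squarefree > 1). For the top step, suppose √191 ∈ Q(√138), say √191 = c + d√138 with c, d ∈ Q. Squaring: 191 = c^2 + 138d^2 + 2cd√138. Since √138 ∉ Q this forces 2cd = 0. If d = 0 then √191 = c ∈ Q, contradicting 191 squarefree > 1. If c = 0 then 191 = 138d^2, so 138·191 = (138d)^2 is a perfect square in Q — but 138·191 = 26358 is not a perfect square (since 138 and 191 are distinct squarefree integers). Contradiction. Hence √191 ∉ Q(√138), so x^2 - 191 stays irreducible over Q(√138) and [Q(√138, √191) : Q(√138)] = 2. By the tower law, [Q(√138, √191) : Q] = 2 · 2 = 4.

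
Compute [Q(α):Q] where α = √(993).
[Q(α):Q] = 2

[Q(α):Q] equals the degree of the minimal polynomial of α. Here α^2 = 993 and x^2 - 993 is irreducible (d = 993 is squarefree, ≠ 1, hence not a square), so deg(m_α) = 2. Thus [Q(α):Q] = 2.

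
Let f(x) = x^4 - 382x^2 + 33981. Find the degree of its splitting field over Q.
[K : Q] = 4

Solving the quadratic in x^2: x^2 = (382 ± √(382^2 - 4·33981))/2 = (382 ± √10000)/2 = (382 ± 100)/2, giving x^2 = 141 or x^2 = 241. So f(x) = (x^2 - 141)(x^2 - 241) and the roots of f are ±√141, ±√241. Hence the splitting field is K = Q(√141, √241). Since 141 and 241 are distinct squarefree integers > 1, their product 33981 is not a perfect square, so √241 ∉ Q(√141). By the tower law [K:Q] = [Q(√141,√241):Q(√141)] · [Q(√141):Q] = 2 · 2 = 4.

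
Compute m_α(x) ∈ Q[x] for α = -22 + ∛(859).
m_α(x) = x^3 + 66x^2 + 1452x + 9789

Set β = α + 22 = ∛(859), so β^3 = 859. Then (α + 22)^3 - 859 = 0, i.e. α is a root of g(x) = (x + 22)^3 - 859 = x^3 + 66x^2 + 1452x + 9789. Since g(x) = h(x + 22) where h(x) = x^3 - 859, and h is irreducible over Q (because 859 is not a perfect cube, so h has no rational root, and a monic cubic with no rational root is irreducible), g is also irreducible (irreducibility is preserved under the substitution x → x + 22). Hence m_α(x) = x^3 + 66x^2 + 1452x + 9789.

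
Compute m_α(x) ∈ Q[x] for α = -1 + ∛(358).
m_α(x) = x^3 + 3x^2 + 3x - 357

Set β = α + 1 = ∛(358), so β^3 = 358. Then (α + 1)^3 - 358 = 0, i.e. α is a root of g(x) = (x + 1)^3 - 358 = x^3 + 3x^2 + 3x - 357. Since g(x) = h(x + 1) where h(x) = x^3 - 358, and h is irreducible over Q (because 358 is not a perfect cube, so h has no rational root, and a monic cubic with no rational root is irreducible), g is also irreducible (irreducibility is preserved under the substitution x → x + 1). Hence m_α(x) = x^3 + 3x^2 + 3x - 357.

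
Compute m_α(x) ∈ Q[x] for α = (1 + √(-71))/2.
m_α(x) = x^2 - x + 18

From 2α - 1 = √(-71), squaring gives (2α - 1)^2 = -71, i.e. 4α^2 - 4α + 1 = -71, so α^2 - α + (1 + 71)/4 = 0. Since -71 ≡ 1 (mod 4), (1 + 71)/4 = 18 ∈ Z. The polynomial x^2 - x + 18 has discriminant 1 - 4·(18) = -71, which is not a perfect square in Q (d = -71 is squarefree and ≠ 1), so x^2 - x + 18 is irreducible over Q. It is the minimal polynomial of α.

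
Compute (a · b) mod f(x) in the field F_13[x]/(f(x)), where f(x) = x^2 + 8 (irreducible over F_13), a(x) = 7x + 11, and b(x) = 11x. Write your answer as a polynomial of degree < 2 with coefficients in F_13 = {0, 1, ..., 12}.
a · b ≡ 4x + 8 (mod f(x))

Multiply in F_13[x]: a(x)·b(x) = (7x + 11)·(11x) = 12x^2 + 4x. This has degree ≥ 2, so divide by f(x) over F_13: 12x^2 + 4x = (12)·(x^2 + 8) + (4x + 8). Hence a·b ≡ 4x + 8 (mod f). (F_13[x]/(f) is a field with 13^2 = 169 elements since f is irreducible of degree 2.)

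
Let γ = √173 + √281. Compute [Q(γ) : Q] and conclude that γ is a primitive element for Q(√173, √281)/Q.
[Q(γ) : Q] = 4 (equivalently, Q(γ) = Q(√173, √281))

Obviously Q(γ) ⊆ Q(√173, √281), and [Q(√173, √281):Q] = 4 (since 173, 281 are distinct squarefree integers > 1 with 48613 not a perfect square). To show equality we compute the minimal polynomial of γ. From γ = √173 + √281: γ^2 = 173 + 2√(48613) + 281 = 454 + 2√(48613), so γ^2 - 454 = 2√(48613); squaring, (γ^2 - 454)^2 = 4·48613, i.e. γ^4 - 908γ^2 + 206116 - 194452 = 0, i.e. γ^4 - 908γ^2 + 11664 = 0. So γ is a root of x^4 - 908x^2 + 11664. This polynomial is irreducible over Q: it has no rational root (each ±√173 ± √281 is irrational), and any factorization into two quadratics over Q would force √(48613) ∈ Q (pairing opposite roots) or √173, √281 ∈ Q (other pairings), all impossible. Hence [Q(γ):Q] = 4 = [Q(√173, √281):Q], so Q(γ) = Q(√173, √281).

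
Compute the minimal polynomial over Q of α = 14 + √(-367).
m_α(x) = x^2 - 28x + 563

From α - 14 = √(-367), squaring gives (α - 14)^2 = -367, i.e. α^2 - 28α + 196 = -367, so α^2 - 28α + 563 = 0. The discriminant of x^2 - 28x + 563 is (-28)^2 - 4·(563) = 784 - 2252 = -1468, and 4·(-367) is not a perfect square in Q since -367 is squarefree and ≠ 1. Hence x^2 - 28x + 563 is irreducible over Q and is the minimal polynomial of α.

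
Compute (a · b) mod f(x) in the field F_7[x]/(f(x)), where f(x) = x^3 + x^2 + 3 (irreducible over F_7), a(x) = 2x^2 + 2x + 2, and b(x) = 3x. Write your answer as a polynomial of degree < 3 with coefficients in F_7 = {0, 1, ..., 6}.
a · b ≡ 6x + 3 (mod f(x))

Multiply in F_7[x]: a(x)·b(x) = (2x^2 + 2x + 2)·(3x) = 6x^3 + 6x^2 + 6x. This has degree ≥ 3, so divide by f(x) over F_7: 6x^3 + 6x^2 + 6x = (6)·(x^3 + x^2 + 3) + (6x + 3). Hence a·b ≡ 6x + 3 (mod f). (F_7[x]/(f) is a field with 7^3 = 343 elements since f is irreducible of degree 3.)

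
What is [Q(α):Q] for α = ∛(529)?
[Q(α):Q] = 3

The minimal polynomial of α is x^3 - 529, irreducible over Q since 529 is not a perfect cube (so x^3 - 529 has no rational root). Hence [Q(α):Q] = deg(m_α) = 3.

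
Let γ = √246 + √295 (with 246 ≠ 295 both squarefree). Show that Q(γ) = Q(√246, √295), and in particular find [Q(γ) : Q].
[Q(γ) : Q] = 4 (equivalently, Q(γ) = Q(√246, √295))

Obviously Q(γ) ⊆ Q(√246, √295), and [Q(√246, √295):Q] = 4 (since 246, 295 are distinct squarefree integers > 1 with 72570 not a perfect square). To show equality we compute the minimal polynomial of γ. From γ = √246 + √295: γ^2 = 246 + 2√(72570) + 295 = 541 + 2√(72570), so γ^2 - 541 = 2√(72570); squaring, (γ^2 - 541)^2 = 4·72570, i.e. γ^4 - 1082γ^2 + 292681 - 290280 = 0, i.e. γ^4 - 1082γ^2 + 2401 = 0. So γ is a root of x^4 - 1082x^2 + 2401. This polynomial is irreducible over Q: it has no rational root (each ±√246 ± √295 is irrational), and any factorization into two quadratics over Q would force √(72570) ∈ Q (pairing opposite roots) or √246, √295 ∈ Q (other pairings), all impossible. Hence [Q(γ):Q] = 4 = [Q(√246, √295):Q], so Q(γ) = Q(√246, √295).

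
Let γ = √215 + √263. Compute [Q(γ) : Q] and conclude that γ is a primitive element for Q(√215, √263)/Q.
[Q(γ) : Q] = 4 (equivalently, Q(γ) = Q(√215, √263))

Obviously Q(γ) ⊆ Q(√215, √263), and [Q(√215, √263):Q] = 4 (since 215, 263 are distinct squarefree integers > 1 with 56545 not a perfect square). To show equality we compute the minimal polynomial of γ. From γ = √215 + √263: γ^2 = 215 + 2√(56545) + 263 = 478 + 2√(56545), so γ^2 - 478 = 2√(56545); squaring, (γ^2 - 478)^2 = 4·56545, i.e. γ^4 - 956γ^2 + 228484 - 226180 = 0, i.e. γ^4 - 956γ^2 + 2304 = 0. So γ is a root of x^4 - 956x^2 + 2304. This polynomial is irreducible over Q: it has no rational root (each ±√215 ± √263 is irrational), and any factorization into two quadratics over Q would force √(56545) ∈ Q (pairing opposite roots) or √215, √263 ∈ Q (other pairings), all impossible. Hence [Q(γ):Q] = 4 = [Q(√215, √263):Q], so Q(γ) = Q(√215, √263).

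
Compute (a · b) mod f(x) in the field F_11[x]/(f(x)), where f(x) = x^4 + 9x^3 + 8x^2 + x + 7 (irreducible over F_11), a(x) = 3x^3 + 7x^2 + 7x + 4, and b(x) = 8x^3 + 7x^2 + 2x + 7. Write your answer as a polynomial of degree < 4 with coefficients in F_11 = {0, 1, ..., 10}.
a · b ≡ 2x^3 + 8x^2 + 3x (mod f(x))

Multiply in F_11[x]: a(x)·b(x) = (3x^3 + 7x^2 + 7x + 4)·(8x^3 + 7x^2 + 2x + 7) = 2x^6 + x^4 + 6x^3 + 3x^2 + 2x + 6. This has degree ≥ 4, so divide by f(x) over F_11: 2x^6 + x^4 + 6x^3 + 3x^2 + 2x + 6 = (2x^2 + 4x + 4)·(x^4 + 9x^3 + 8x^2 + x + 7) + (2x^3 + 8x^2 + 3x). Hence a·b ≡ 2x^3 + 8x^2 + 3x (mod f). (F_11[x]/(f) is a field with 11^4 = 14641 elements since f is irreducible of degree 4.)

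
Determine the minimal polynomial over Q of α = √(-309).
m_α(x) = x^2 + 309

α satisfies α^2 + 309 = 0, so x^2 + 309 annihilates α. Since d = -309 is squarefree and ≠ 1, it is not a perfect square in Q, so x^2 + 309 has no rational root and is therefore irreducible over Q (a degree-2 polynomial over a field is irreducible iff it has no root). Hence m_α(x) = x^2 + 309.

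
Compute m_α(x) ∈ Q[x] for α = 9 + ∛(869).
m_α(x) = x^3 - 27x^2 + 243x - 1598

Set β = α - 9 = ∛(869), so β^3 = 869. Then (α - 9)^3 - 869 = 0, i.e. α is a root of g(x) = (x - 9)^3 - 869 = x^3 - 27x^2 + 243x - 1598. Since g(x) = h(x - 9) where h(x) = x^3 - 869, and h is irreducible over Q (because 869 is not a perfect cube, so h has no rational root, and a monic cubic with no rational root is irreducible), g is also irreducible (irreducibility is preserved under the substitution x → x - 9). Hence m_α(x) = x^3 - 27x^2 + 243x - 1598.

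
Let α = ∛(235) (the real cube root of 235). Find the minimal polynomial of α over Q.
m_α(x) = x^3 - 235

α satisfies α^3 = 235, so x^3 - 235 annihilates α. By the rational root test, a rational root p/q (in lowest terms) of x^3 - 235 would satisfy p^3 = 235 q^3, forcing q = 1 and p^3 = 235; but 235 is not a perfect cube, contradiction. A monic cubic over Q with no rational root is irreducible (any nontrivial factorization would include a linear factor). Hence x^3 - 235 is the minimal polynomial of α, and in particular [Q(α):Q] = 3.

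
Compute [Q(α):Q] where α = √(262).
[Q(α):Q] = 2

[Q(α):Q] equals the degree of the minimal polynomial of α. Here α^2 = 262 and x^2 - 262 is irreducible (d = 262 is squarefree, ≠ 1, hence not a square), so deg(m_α) = 2. Thus [Q(α):Q] = 2.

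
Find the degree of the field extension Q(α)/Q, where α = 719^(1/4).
[Q(α):Q] = 4

α is a root of x^4 - 719. By Eisenstein's criterion at the prime p = 719 (which divides the constant term 719 but p^2 = 516961 does not, since 719 is squarefree), x^4 - 719 is irreducible over Q. Hence [Q(α):Q] = 4.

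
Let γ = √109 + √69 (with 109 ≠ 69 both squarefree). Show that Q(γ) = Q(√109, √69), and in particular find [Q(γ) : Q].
[Q(γ) : Q] = 4 (equivalently, Q(γ) = Q(√109, √69))

Obviously Q(γ) ⊆ Q(√109, √69), and [Q(√109, √69):Q] = 4 (since 109, 69 are distinct squarefree integers > 1 with 7521 not a perfect square). To show equality we compute the minimal polynomial of γ. From γ = √109 + √69: γ^2 = 109 + 2√(7521) + 69 = 178 + 2√(7521), so γ^2 - 178 = 2√(7521); squaring, (γ^2 - 178)^2 = 4·7521, i.e. γ^4 - 356γ^2 + 31684 - 30084 = 0, i.e. γ^4 - 356γ^2 + 1600 = 0. So γ is a root of x^4 - 356x^2 + 1600. This polynomial is irreducible over Q: it has no rational root (each ±√109 ± √69 is irrational), and any factorization into two quadratics over Q would force √(7521) ∈ Q (pairing opposite roots) or √109, √69 ∈ Q (other pairings), all impossible. Hence [Q(γ):Q] = 4 = [Q(√109, √69):Q], so Q(γ) = Q(√109, √69).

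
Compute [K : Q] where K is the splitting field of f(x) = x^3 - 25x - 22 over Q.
[K : Q] = 6

By the rational root test, any rational root of the monic integer polynomial f(x) = x^3 - 25x - 22 must be an integer dividing the constant term -22, i.e. one of ±{1, 2, 11, 22}. Evaluating: f(1) = -46, f(-1) = 2, f(2) = -64, f(-2) = 20, f(11) = 1034, f(-11) = -1078, f(22) = 10076, f(-22) = -10120; none is 0, so f has no rational root and is therefore irreducible over Q (a cubic with no linear factor over a field is irreducible). For an irreducible cubic, the Galois group is A_3 or S_3 according as the discriminant disc(f) = -4a^3 - 27b^2 = -4·(-25)^3 - 27·(-22)^2 = 49432 is or is not a square in Q. Here disc(f) = 49432 is not a perfect square in Q, so the Galois group of f over Q is not contained in A_3 and must be all of S_3. The splitting field has degree |S_3| = 6 over Q, so [K : Q] = 6.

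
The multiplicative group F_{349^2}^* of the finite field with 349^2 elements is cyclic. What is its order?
|F_{349^2}^*| = 121800

F_{349^2} has 349^2 = 121801 elements; its multiplicative group consists of all nonzero elements, so |F_{349^2}^*| = 121801 - 1 = 121800. (It is cyclic since any finite subgroup of the multiplicative group of a field is cyclic.)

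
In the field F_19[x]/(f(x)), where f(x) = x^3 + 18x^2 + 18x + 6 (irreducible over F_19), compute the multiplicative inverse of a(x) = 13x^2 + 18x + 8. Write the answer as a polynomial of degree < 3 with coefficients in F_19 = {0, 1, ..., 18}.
a(x)^(-1) ≡ 15x + 11 (mod f(x))

Since f is irreducible over F_19, F_19[x]/(f) is a field and a(x) ≠ 0 has an inverse. Apply the extended Euclidean algorithm to f(x) and a(x) in F_19[x]: f(x) = (3x + 6)·a(x) + (15). The last nonzero remainder is the constant 15 = gcd(f, a) in F_19. Back-substituting through the division chain expresses 15 = s(x)·a(x) + t(x)·f(x) with s(x) ≡ 16x + 13 (mod f), so (16x + 13)·a(x) ≡ 15 (mod f). Multiplying by 15^(-1) ≡ 14 in F_19 gives a(x)^(-1) ≡ 14·(16x + 13) ≡ 15x + 11 (mod f). Check: (13x^2 + 18x + 8)·(15x + 11) = 5x^3 + 14x^2 + 14x + 12 ≡ 1 (mod x^3 + 18x^2 + 18x + 6).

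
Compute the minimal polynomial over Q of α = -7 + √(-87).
m_α(x) = x^2 + 14x + 136

From α + 7 = √(-87), squaring gives (α + 7)^2 = -87, i.e. α^2 + 14α + 49 = -87, so α^2 + 14α + 136 = 0. The discriminant of x^2 + 14x + 136 is (14)^2 - 4·(136) = 196 - 544 = -348, and 4·(-87) is not a perfect square in Q since -87 is squarefree and ≠ 1. Hence x^2 + 14x + 136 is irreducible over Q and is the minimal polynomial of α.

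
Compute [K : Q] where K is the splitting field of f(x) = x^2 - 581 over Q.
[K : Q] = 2

f(x) = x^2 - 581 factors as (x - √581)(x + √581). The splitting field is K = Q(√581). Since 581 is squarefree and > 1, it is not a perfect square, so x^2 - 581 is irreducible over Q and [Q(√581) : Q] = 2. Hence [K : Q] = 2.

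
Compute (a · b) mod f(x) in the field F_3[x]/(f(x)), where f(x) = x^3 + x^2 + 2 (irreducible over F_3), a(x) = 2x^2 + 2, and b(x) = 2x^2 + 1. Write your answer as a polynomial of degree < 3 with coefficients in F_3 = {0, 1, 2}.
a · b ≡ x^2 + x + 1 (mod f(x))

Multiply in F_3[x]: a(x)·b(x) = (2x^2 + 2)·(2x^2 + 1) = x^4 + 2. This has degree ≥ 3, so divide by f(x) over F_3: x^4 + 2 = (x + 2)·(x^3 + x^2 + 2) + (x^2 + x + 1). Hence a·b ≡ x^2 + x + 1 (mod f). (F_3[x]/(f) is a field with 3^3 = 27 elements since f is irreducible of degree 3.)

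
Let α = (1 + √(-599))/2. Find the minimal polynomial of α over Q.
m_α(x) = x^2 - x + 150

From 2α - 1 = √(-599), squaring gives (2α - 1)^2 = -599, i.e. 4α^2 - 4α + 1 = -599, so α^2 - α + (1 + 599)/4 = 0. Since -599 ≡ 1 (mod 4), (1 + 599)/4 = 150 ∈ Z. The polynomial x^2 - x + 150 has discriminant 1 - 4·(150) = -599, which is not a perfect square in Q (d = -599 is squarefree and ≠ 1), so x^2 - x + 150 is irreducible over Q. It is the minimal polynomial of α.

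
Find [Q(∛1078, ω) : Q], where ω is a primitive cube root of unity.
[Q(∛1078, ω) : Q] = 6

[Q(∛1078):Q] = 3 (min poly x^3 - 1078, irreducible since 1078 is not a perfect cube). [Q(ω):Q] = 2 (min poly x^2 + x + 1). Since Q(∛1078) ⊂ R and ω ∉ R, we have ω ∉ Q(∛1078), so x^2 + x + 1 remains irreducible over Q(∛1078) and [Q(∛1078, ω) : Q(∛1078)] = 2. By the tower law, [Q(∛1078, ω) : Q] = 3 · 2 = 6. (In fact Q(∛1078, ω) is the splitting field of x^3 - 1078 over Q.)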